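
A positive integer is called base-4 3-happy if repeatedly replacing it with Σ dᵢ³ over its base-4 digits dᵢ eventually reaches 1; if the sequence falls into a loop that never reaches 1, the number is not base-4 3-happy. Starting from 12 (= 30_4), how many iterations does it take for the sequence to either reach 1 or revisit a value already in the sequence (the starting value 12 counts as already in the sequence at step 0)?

4

12 = (3,0)_4 → 3³ + 0³ = 27 + 0 = 27
27 = (1,2,3)_4 → 1³ + 2³ + 3³ = 1 + 8 + 27 = 36
36 = (2,1,0)_4 → 2³ + 1³ + 0³ = 8 + 1 + 0 = 9
9 = (2,1)_4 → 2³ + 1³ = 8 + 1 = 9  — 9 repeats.
That took 4 steps.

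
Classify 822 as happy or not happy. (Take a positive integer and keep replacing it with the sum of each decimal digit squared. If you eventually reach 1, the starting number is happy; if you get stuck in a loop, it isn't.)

not happy

822 → 8² + 2² + 2² = 72
72 → 7² + 2² = 53
53 → 5² + 3² = 34
34 → 3² + 4² = 25
25 → 2² + 5² = 29
29 → 2² + 9² = 85
85 → 8² + 5² = 89
89 → 8² + 9² = 145
145 → 1² + 4² + 5² = 42
42 → 4² + 2² = 20
20 → 2² + 0² = 4
4 → 4² = 16
16 → 1² + 6² = 37
37 → 3² + 7² = 58
58 → 5² + 8² = 89  — 89 already seen; the sequence cycles without reaching 1.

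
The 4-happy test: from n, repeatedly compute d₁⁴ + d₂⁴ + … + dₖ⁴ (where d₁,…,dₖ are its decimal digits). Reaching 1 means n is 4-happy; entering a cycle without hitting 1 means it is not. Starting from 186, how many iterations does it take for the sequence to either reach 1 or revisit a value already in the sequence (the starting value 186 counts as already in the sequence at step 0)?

14

186 → 1⁴ + 8⁴ + 6⁴ = 5393
5393 → 5⁴ + 3⁴ + 9⁴ + 3⁴ = 7348
7348 → 7⁴ + 3⁴ + 4⁴ + 8⁴ = 6834
6834 → 6⁴ + 8⁴ + 3⁴ + 4⁴ = 5729
5729 → 5⁴ + 7⁴ + 2⁴ + 9⁴ = 9603
9603 → 9⁴ + 6⁴ + 0⁴ + 3⁴ = 7938
7938 → 7⁴ + 9⁴ + 3⁴ + 8⁴ = 13139
13139 → 1⁴ + 3⁴ + 1⁴ + 3⁴ + 9⁴ = 6725
6725 → 6⁴ + 7⁴ + 2⁴ + 5⁴ = 4338
4338 → 4⁴ + 3⁴ + 3⁴ + 8⁴ = 4514
4514 → 4⁴ + 5⁴ + 1⁴ + 4⁴ = 1138
1138 → 1⁴ + 1⁴ + 3⁴ + 8⁴ = 4179
4179 → 4⁴ + 1⁴ + 7⁴ + 9⁴ = 9219
9219 → 9⁴ + 2⁴ + 1⁴ + 9⁴ = 13139  — 13139 repeats.
That took 14 steps.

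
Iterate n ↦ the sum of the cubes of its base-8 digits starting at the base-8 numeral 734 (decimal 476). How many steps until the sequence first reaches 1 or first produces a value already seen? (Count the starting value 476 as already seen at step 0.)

476 = (7,3,4)_8 → 7³ + 3³ + 4³ = 343 + 27 + 64 = 434
434 = (6,6,2)_8 → 6³ + 6³ + 2³ = 216 + 216 + 8 = 440
440 = (6,7,0)_8 → 6³ + 7³ + 0³ = 216 + 343 + 0 = 559
559 = (1,0,5,7)_8 → 1³ + 0³ + 5³ + 7³ = 1 + 0 + 125 + 343 = 469
469 = (7,2,5)_8 → 7³ + 2³ + 5³ = 343 + 8 + 125 = 476  — 476 repeats.
That took 5 steps.

5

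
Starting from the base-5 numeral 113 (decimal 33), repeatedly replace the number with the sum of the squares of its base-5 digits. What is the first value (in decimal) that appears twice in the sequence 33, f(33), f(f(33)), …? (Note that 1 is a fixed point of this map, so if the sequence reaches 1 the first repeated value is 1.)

1

33 = (1,1,3)_5 → 1² + 1² + 3² = 11
11 = (2,1)_5 → 2² + 1² = 5
5 = (1,0)_5 → 1² + 0² = 1  — reached the fixed point 1.
1 → 1, so 1 is the first repeated value.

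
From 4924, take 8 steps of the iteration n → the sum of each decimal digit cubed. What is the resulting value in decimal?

370

4924 → 4³ + 9³ + 2³ + 4³ = 64 + 729 + 8 + 64 = 865
865 → 8³ + 6³ + 5³ = 512 + 216 + 125 = 853
853 → 8³ + 5³ + 3³ = 512 + 125 + 27 = 664
664 → 6³ + 6³ + 4³ = 216 + 216 + 64 = 496
496 → 4³ + 9³ + 6³ = 64 + 729 + 216 = 1009
1009 → 1³ + 0³ + 0³ + 9³ = 1 + 0 + 0 + 729 = 730
730 → 7³ + 3³ + 0³ = 343 + 27 + 0 = 370
370 → 3³ + 7³ + 0³ = 27 + 343 + 0 = 370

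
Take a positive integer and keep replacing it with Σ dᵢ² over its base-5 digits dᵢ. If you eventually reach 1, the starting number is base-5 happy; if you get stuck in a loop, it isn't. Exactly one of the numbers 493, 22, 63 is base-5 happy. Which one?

493: 493 → 43 → 19 → 25 → 1  — reaches 1 (base-5 happy)
22: 22 → 20 → 16 → 10 → 4 → 16  — repeats 16 (not base-5 happy)
63: 63 → 17 → 13 → 13  — repeats 13 (not base-5 happy)

493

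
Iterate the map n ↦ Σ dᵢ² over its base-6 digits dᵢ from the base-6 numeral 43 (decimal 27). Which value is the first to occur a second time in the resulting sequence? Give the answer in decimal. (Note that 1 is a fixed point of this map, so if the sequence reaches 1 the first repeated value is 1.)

25

27 = (4,3)_6 → 4² + 3² = 16 + 9 = 25
25 = (4,1)_6 → 4² + 1² = 16 + 1 = 17
17 = (2,5)_6 → 2² + 5² = 4 + 25 = 29
29 = (4,5)_6 → 4² + 5² = 16 + 25 = 41
41 = (1,0,5)_6 → 1² + 0² + 5² = 1 + 0 + 25 = 26
26 = (4,2)_6 → 4² + 2² = 16 + 4 = 20
20 = (3,2)_6 → 3² + 2² = 9 + 4 = 13
13 = (2,1)_6 → 2² + 1² = 4 + 1 = 5
5 = (5)_6 → 5² = 25  — 25 already appeared earlier.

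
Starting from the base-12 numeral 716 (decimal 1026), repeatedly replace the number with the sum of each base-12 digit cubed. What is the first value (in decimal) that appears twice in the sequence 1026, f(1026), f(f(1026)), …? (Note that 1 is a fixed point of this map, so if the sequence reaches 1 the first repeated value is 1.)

1539

1026 = (7,1,6)_12 → 7³ + 1³ + 6³ = 343 + 1 + 216 = 560
560 = (3,10,8)_12 → 3³ + 10³ + 8³ = 27 + 1000 + 512 = 1539
1539 = (10,8,3)_12 → 10³ + 8³ + 3³ = 1000 + 512 + 27 = 1539  — 1539 already appeared earlier.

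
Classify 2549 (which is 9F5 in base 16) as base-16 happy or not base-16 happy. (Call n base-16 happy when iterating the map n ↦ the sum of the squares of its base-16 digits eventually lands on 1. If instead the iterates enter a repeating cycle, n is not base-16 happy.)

base-16 happy

2549 = (9,15,5)_16 → 9² + 15² + 5² = 331
331 = (1,4,11)_16 → 1² + 4² + 11² = 138
138 = (8,10)_16 → 8² + 10² = 164
164 = (10,4)_16 → 10² + 4² = 116
116 = (7,4)_16 → 7² + 4² = 65
65 = (4,1)_16 → 4² + 1² = 17
17 = (1,1)_16 → 1² + 1² = 2
2 = (2)_16 → 2² = 4
4 = (4)_16 → 4² = 16
16 = (1,0)_16 → 1² + 0² = 1  — reached 1.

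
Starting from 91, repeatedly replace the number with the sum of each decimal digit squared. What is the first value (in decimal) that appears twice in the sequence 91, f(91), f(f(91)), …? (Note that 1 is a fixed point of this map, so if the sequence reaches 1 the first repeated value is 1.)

91 → 9² + 1² = 81 + 1 = 82
82 → 8² + 2² = 64 + 4 = 68
68 → 6² + 8² = 36 + 64 = 100
100 → 1² + 0² + 0² = 1 + 0 + 0 = 1  — reached the fixed point 1.
1 → 1, so 1 is the first repeated value.

1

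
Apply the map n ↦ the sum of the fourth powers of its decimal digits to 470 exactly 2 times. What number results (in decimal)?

4338

470 → 4⁴ + 7⁴ + 0⁴ = 2657
2657 → 2⁴ + 6⁴ + 5⁴ + 7⁴ = 4338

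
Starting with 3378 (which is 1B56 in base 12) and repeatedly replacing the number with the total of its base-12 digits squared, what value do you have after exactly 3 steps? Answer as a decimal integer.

3378 = (1,11,5,6)_12 → 183
183 = (1,3,3)_12 → 19
19 = (1,7)_12 → 50

50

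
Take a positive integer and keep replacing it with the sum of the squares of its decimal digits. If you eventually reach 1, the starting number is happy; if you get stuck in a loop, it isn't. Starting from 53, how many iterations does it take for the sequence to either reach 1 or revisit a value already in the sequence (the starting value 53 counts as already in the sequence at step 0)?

53 → 5² + 3² = 34
34 → 3² + 4² = 25
25 → 2² + 5² = 29
29 → 2² + 9² = 85
85 → 8² + 5² = 89
89 → 8² + 9² = 145
145 → 1² + 4² + 5² = 42
42 → 4² + 2² = 20
20 → 2² + 0² = 4
4 → 4² = 16
16 → 1² + 6² = 37
37 → 3² + 7² = 58
58 → 5² + 8² = 89  — 89 repeats.
That took 13 steps.

13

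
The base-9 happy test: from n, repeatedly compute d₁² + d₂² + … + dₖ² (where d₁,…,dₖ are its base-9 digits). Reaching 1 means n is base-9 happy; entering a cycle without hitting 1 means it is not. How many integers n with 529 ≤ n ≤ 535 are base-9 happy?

1

529: 529 → 101 → 9 → 1  (reaches 1)
530: 530 → 116 → 74 → 68 → 74  (repeats 74)
531: 531 → 61 → 85 → 17 → 65 → 53 → 89 → 65  (repeats 65)
532: 532 → 62 → 100 → 6 → 36 → 16 → 50 → 50  (repeats 50)
533: 533 → 65 → 53 → 89 → 65  (repeats 65)
534: 534 → 70 → 98 → 66 → 58 → 52 → 74 → 68 → 74  (repeats 74)
535: 535 → 77 → 89 → 65 → 53 → 89  (repeats 89)
base-9 happy: 529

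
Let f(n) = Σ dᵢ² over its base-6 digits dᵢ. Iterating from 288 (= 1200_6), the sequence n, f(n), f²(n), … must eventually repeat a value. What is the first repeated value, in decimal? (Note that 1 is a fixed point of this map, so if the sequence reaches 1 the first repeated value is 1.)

5

288 = (1,2,0,0)_6 → 5
5 = (5)_6 → 25
25 = (4,1)_6 → 17
17 = (2,5)_6 → 29
29 = (4,5)_6 → 41
41 = (1,0,5)_6 → 26
26 = (4,2)_6 → 20
20 = (3,2)_6 → 13
13 = (2,1)_6 → 5  — 5 already appeared earlier.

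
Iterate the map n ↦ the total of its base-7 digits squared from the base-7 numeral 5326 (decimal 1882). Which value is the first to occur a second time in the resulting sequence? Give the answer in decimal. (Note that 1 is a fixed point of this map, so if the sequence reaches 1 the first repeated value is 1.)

10

1882 = (5,3,2,6)_7 → 74
74 = (1,3,4)_7 → 26
26 = (3,5)_7 → 34
34 = (4,6)_7 → 52
52 = (1,0,3)_7 → 10
10 = (1,3)_7 → 10  — 10 already appeared earlier.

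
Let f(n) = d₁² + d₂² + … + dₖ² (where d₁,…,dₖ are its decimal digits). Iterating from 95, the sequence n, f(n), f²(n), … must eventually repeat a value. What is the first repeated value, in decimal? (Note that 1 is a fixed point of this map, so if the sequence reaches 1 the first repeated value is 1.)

37

95 → 106
106 → 37
37 → 58
58 → 89
89 → 145
145 → 42
42 → 20
20 → 4
4 → 16
16 → 37  — 37 already appeared earlier.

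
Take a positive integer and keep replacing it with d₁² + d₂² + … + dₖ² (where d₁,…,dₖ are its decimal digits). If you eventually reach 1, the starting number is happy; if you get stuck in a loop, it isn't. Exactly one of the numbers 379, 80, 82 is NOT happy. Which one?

80

379: 379 → 139 → 91 → 82 → 68 → 100 → 1  — reaches 1 (happy)
80: 80 → 64 → 52 → 29 → 85 → 89 → 145 → 42 → 20 → 4 → 16 → 37 → 58 → 89  — repeats 89 (not happy)
82: 82 → 68 → 100 → 1  — reaches 1 (happy)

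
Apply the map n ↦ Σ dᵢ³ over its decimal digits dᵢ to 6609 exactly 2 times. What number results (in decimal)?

6609 → 6³ + 6³ + 0³ + 9³ = 216 + 216 + 0 + 729 = 1161
1161 → 1³ + 1³ + 6³ + 1³ = 1 + 1 + 216 + 1 = 219

219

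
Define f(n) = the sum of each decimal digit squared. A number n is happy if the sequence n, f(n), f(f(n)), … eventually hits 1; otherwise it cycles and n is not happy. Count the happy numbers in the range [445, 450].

1

445: 445 → 57 → 74 → 65 → 61 → 37 → 58 → 89 → 145 → 42 → 20 → 4 → 16 → 37  — not happy
446: 446 → 68 → 100 → 1  — happy
447: 447 → 81 → 65 → 61 → 37 → 58 → 89 → 145 → 42 → 20 → 4 → 16 → 37  — not happy
448: 448 → 96 → 117 → 51 → 26 → 40 → 16 → 37 → 58 → 89 → 145 → 42 → 20 → 4 → 16  — not happy
449: 449 → 113 → 11 → 2 → 4 → 16 → 37 → 58 → 89 → 145 → 42 → 20 → 4  — not happy
450: 450 → 41 → 17 → 50 → 25 → 29 → 85 → 89 → 145 → 42 → 20 → 4 → 16 → 37 → 58 → 89  — not happy
happy: 446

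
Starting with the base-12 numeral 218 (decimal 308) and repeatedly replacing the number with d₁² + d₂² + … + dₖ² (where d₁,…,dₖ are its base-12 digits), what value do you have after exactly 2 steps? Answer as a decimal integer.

308 = (2,1,8)_12 → 2² + 1² + 8² = 69
69 = (5,9)_12 → 5² + 9² = 106

106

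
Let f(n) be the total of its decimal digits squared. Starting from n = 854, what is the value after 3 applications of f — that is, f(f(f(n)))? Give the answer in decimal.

854 → 8² + 5² + 4² = 105
105 → 1² + 0² + 5² = 26
26 → 2² + 6² = 40

40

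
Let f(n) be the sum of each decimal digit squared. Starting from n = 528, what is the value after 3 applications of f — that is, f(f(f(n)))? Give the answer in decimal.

528 → 93
93 → 90
90 → 81

81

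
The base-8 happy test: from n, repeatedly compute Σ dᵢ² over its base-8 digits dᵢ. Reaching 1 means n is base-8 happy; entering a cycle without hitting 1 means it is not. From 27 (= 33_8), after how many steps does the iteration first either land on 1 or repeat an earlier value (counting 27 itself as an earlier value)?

27 = (3,3)_8 → 3² + 3² = 18
18 = (2,2)_8 → 2² + 2² = 8
8 = (1,0)_8 → 1² + 0² = 1  — reached 1.
That took 3 steps.

3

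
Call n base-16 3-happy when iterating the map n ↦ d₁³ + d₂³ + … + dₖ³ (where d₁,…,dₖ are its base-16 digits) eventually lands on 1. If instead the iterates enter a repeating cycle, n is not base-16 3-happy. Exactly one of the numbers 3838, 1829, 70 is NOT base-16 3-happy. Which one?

1829

3838: 3838 → 8863 → 4120 → 514 → 16 → 1  — reaches 1 (base-16 3-happy)
1829: 1829 → 476 → 3926 → 3716 → 3320 → 5615 → 6245 → 854 → 368 → 344 → 638 → 3095 → 2072 → 1025 → 65 → 65  — repeats 65 (not base-16 3-happy)
70: 70 → 280 → 514 → 16 → 1  — reaches 1 (base-16 3-happy)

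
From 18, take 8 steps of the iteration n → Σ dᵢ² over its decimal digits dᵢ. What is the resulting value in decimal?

20

18 → 1² + 8² = 65
65 → 6² + 5² = 61
61 → 6² + 1² = 37
37 → 3² + 7² = 58
58 → 5² + 8² = 89
89 → 8² + 9² = 145
145 → 1² + 4² + 5² = 42
42 → 4² + 2² = 20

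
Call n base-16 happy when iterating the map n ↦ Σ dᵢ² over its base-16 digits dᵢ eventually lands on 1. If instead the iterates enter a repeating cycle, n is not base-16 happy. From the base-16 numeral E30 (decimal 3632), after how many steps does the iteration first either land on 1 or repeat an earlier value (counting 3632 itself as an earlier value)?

3632 = (14,3,0)_16 → 14² + 3² + 0² = 196 + 9 + 0 = 205
205 = (12,13)_16 → 12² + 13² = 144 + 169 = 313
313 = (1,3,9)_16 → 1² + 3² + 9² = 1 + 9 + 81 = 91
91 = (5,11)_16 → 5² + 11² = 25 + 121 = 146
146 = (9,2)_16 → 9² + 2² = 81 + 4 = 85
85 = (5,5)_16 → 5² + 5² = 25 + 25 = 50
50 = (3,2)_16 → 3² + 2² = 9 + 4 = 13
13 = (13)_16 → 13² = 169
169 = (10,9)_16 → 10² + 9² = 100 + 81 = 181
181 = (11,5)_16 → 11² + 5² = 121 + 25 = 146  — 146 repeats.
That took 10 steps.

10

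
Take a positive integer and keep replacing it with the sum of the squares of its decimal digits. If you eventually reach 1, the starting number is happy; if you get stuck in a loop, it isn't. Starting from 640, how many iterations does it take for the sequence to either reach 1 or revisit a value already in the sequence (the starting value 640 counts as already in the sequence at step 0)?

640 → 6² + 4² + 0² = 52
52 → 5² + 2² = 29
29 → 2² + 9² = 85
85 → 8² + 5² = 89
89 → 8² + 9² = 145
145 → 1² + 4² + 5² = 42
42 → 4² + 2² = 20
20 → 2² + 0² = 4
4 → 4² = 16
16 → 1² + 6² = 37
37 → 3² + 7² = 58
58 → 5² + 8² = 89  — 89 repeats.
That took 12 steps.

12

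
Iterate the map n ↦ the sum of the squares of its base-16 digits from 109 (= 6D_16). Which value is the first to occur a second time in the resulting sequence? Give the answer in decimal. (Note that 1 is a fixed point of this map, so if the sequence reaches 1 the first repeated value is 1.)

146

109 = (6,13)_16 → 6² + 13² = 205
205 = (12,13)_16 → 12² + 13² = 313
313 = (1,3,9)_16 → 1² + 3² + 9² = 91
91 = (5,11)_16 → 5² + 11² = 146
146 = (9,2)_16 → 9² + 2² = 85
85 = (5,5)_16 → 5² + 5² = 50
50 = (3,2)_16 → 3² + 2² = 13
13 = (13)_16 → 13² = 169
169 = (10,9)_16 → 10² + 9² = 181
181 = (11,5)_16 → 11² + 5² = 146  — 146 already appeared earlier.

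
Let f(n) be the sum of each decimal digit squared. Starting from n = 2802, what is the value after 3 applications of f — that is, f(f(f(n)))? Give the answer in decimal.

34

2802 → 2² + 8² + 0² + 2² = 4 + 64 + 0 + 4 = 72
72 → 7² + 2² = 49 + 4 = 53
53 → 5² + 3² = 25 + 9 = 34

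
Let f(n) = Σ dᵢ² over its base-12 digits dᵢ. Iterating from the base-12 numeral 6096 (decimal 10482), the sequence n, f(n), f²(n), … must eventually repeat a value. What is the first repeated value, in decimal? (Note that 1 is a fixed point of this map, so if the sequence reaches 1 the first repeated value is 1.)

5

10482 = (6,0,9,6)_12 → 6² + 0² + 9² + 6² = 153
153 = (1,0,9)_12 → 1² + 0² + 9² = 82
82 = (6,10)_12 → 6² + 10² = 136
136 = (11,4)_12 → 11² + 4² = 137
137 = (11,5)_12 → 11² + 5² = 146
146 = (1,0,2)_12 → 1² + 0² + 2² = 5
5 = (5)_12 → 5² = 25
25 = (2,1)_12 → 2² + 1² = 5  — 5 already appeared earlier.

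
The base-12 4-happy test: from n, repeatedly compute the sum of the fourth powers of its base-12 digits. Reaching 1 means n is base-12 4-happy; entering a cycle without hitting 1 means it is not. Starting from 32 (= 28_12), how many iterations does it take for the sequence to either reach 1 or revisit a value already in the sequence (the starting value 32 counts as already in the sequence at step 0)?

12

32 = (2,8)_12 → 4112
4112 = (2,4,6,8)_12 → 5664
5664 = (3,3,4,0)_12 → 418
418 = (2,10,10)_12 → 20016
20016 = (11,7,0,0)_12 → 17042
17042 = (9,10,4,2)_12 → 16833
16833 = (9,8,10,9)_12 → 27218
27218 = (1,3,9,0,2)_12 → 6659
6659 = (3,10,2,11)_12 → 24738
24738 = (1,2,3,9,6)_12 → 7955
7955 = (4,7,2,11)_12 → 17314
17314 = (10,0,2,10)_12 → 20016  — 20016 repeats.
That took 12 steps.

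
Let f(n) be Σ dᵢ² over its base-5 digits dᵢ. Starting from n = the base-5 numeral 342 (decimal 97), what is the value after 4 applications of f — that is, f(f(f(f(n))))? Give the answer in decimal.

13

97 = (3,4,2)_5 → 3² + 4² + 2² = 9 + 16 + 4 = 29
29 = (1,0,4)_5 → 1² + 0² + 4² = 1 + 0 + 16 = 17
17 = (3,2)_5 → 3² + 2² = 9 + 4 = 13
13 = (2,3)_5 → 2² + 3² = 4 + 9 = 13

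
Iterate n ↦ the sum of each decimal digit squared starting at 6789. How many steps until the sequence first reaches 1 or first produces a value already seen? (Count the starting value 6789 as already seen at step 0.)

4

6789 → 6² + 7² + 8² + 9² = 230
230 → 2² + 3² + 0² = 13
13 → 1² + 3² = 10
10 → 1² + 0² = 1  — reached 1.
That took 4 steps.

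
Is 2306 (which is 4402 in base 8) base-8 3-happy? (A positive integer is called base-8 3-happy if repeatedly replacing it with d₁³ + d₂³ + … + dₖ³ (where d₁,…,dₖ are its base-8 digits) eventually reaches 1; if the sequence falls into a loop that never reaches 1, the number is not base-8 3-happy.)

base-8 3-happy

2306 = (4,4,0,2)_8 → 136
136 = (2,1,0)_8 → 9
9 = (1,1)_8 → 2
2 = (2)_8 → 8
8 = (1,0)_8 → 1  — reached 1.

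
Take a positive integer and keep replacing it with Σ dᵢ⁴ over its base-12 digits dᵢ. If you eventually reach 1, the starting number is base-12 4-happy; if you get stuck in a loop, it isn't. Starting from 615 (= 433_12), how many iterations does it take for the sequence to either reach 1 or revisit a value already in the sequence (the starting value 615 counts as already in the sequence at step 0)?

10

615 = (4,3,3)_12 → 4⁴ + 3⁴ + 3⁴ = 418
418 = (2,10,10)_12 → 2⁴ + 10⁴ + 10⁴ = 20016
20016 = (11,7,0,0)_12 → 11⁴ + 7⁴ + 0⁴ + 0⁴ = 17042
17042 = (9,10,4,2)_12 → 9⁴ + 10⁴ + 4⁴ + 2⁴ = 16833
16833 = (9,8,10,9)_12 → 9⁴ + 8⁴ + 10⁴ + 9⁴ = 27218
27218 = (1,3,9,0,2)_12 → 1⁴ + 3⁴ + 9⁴ + 0⁴ + 2⁴ = 6659
6659 = (3,10,2,11)_12 → 3⁴ + 10⁴ + 2⁴ + 11⁴ = 24738
24738 = (1,2,3,9,6)_12 → 1⁴ + 2⁴ + 3⁴ + 9⁴ + 6⁴ = 7955
7955 = (4,7,2,11)_12 → 4⁴ + 7⁴ + 2⁴ + 11⁴ = 17314
17314 = (10,0,2,10)_12 → 10⁴ + 0⁴ + 2⁴ + 10⁴ = 20016  — 20016 repeats.
That took 10 steps.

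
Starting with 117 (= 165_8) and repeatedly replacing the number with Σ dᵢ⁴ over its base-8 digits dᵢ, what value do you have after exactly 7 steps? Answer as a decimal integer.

18

117 = (1,6,5)_8 → 1⁴ + 6⁴ + 5⁴ = 1922
1922 = (3,6,0,2)_8 → 3⁴ + 6⁴ + 0⁴ + 2⁴ = 1393
1393 = (2,5,6,1)_8 → 2⁴ + 5⁴ + 6⁴ + 1⁴ = 1938
1938 = (3,6,2,2)_8 → 3⁴ + 6⁴ + 2⁴ + 2⁴ = 1409
1409 = (2,6,0,1)_8 → 2⁴ + 6⁴ + 0⁴ + 1⁴ = 1313
1313 = (2,4,4,1)_8 → 2⁴ + 4⁴ + 4⁴ + 1⁴ = 529
529 = (1,0,2,1)_8 → 1⁴ + 0⁴ + 2⁴ + 1⁴ = 18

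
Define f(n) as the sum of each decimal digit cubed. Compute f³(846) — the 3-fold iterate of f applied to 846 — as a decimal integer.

513

846 → 8³ + 4³ + 6³ = 792
792 → 7³ + 9³ + 2³ = 1080
1080 → 1³ + 0³ + 8³ + 0³ = 513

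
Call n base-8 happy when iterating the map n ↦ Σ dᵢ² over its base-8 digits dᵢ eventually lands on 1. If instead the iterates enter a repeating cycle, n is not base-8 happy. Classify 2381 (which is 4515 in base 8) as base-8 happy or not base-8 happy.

2381 = (4,5,1,5)_8 → 4² + 5² + 1² + 5² = 16 + 25 + 1 + 25 = 67
67 = (1,0,3)_8 → 1² + 0² + 3² = 1 + 0 + 9 = 10
10 = (1,2)_8 → 1² + 2² = 1 + 4 = 5
5 = (5)_8 → 5² = 25
25 = (3,1)_8 → 3² + 1² = 9 + 1 = 10  — 10 already seen; the sequence cycles without reaching 1.

not base-8 happy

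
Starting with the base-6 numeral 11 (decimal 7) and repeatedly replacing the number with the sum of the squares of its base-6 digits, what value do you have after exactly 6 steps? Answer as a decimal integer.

7 = (1,1)_6 → 1² + 1² = 2
2 = (2)_6 → 2² = 4
4 = (4)_6 → 4² = 16
16 = (2,4)_6 → 2² + 4² = 20
20 = (3,2)_6 → 3² + 2² = 13
13 = (2,1)_6 → 2² + 1² = 5

5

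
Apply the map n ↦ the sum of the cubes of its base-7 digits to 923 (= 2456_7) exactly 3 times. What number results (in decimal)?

65

923 = (2,4,5,6)_7 → 2³ + 4³ + 5³ + 6³ = 413
413 = (1,1,3,0)_7 → 1³ + 1³ + 3³ + 0³ = 29
29 = (4,1)_7 → 4³ + 1³ = 65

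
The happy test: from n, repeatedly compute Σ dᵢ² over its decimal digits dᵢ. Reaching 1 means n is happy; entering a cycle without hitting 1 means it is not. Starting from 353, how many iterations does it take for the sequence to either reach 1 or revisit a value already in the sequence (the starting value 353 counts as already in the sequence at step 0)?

353 → 43
43 → 25
25 → 29
29 → 85
85 → 89
89 → 145
145 → 42
42 → 20
20 → 4
4 → 16
16 → 37
37 → 58
58 → 89  — 89 repeats.
That took 13 steps.

13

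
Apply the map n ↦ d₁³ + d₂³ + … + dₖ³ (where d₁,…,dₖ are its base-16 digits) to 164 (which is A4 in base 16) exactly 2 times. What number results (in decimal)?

164 = (10,4)_16 → 10³ + 4³ = 1000 + 64 = 1064
1064 = (4,2,8)_16 → 4³ + 2³ + 8³ = 64 + 8 + 512 = 584

584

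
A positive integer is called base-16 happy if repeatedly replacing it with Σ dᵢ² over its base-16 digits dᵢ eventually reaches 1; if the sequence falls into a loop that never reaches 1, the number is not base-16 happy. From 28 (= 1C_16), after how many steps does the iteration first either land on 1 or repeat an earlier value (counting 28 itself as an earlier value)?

13

28 = (1,12)_16 → 1² + 12² = 1 + 144 = 145
145 = (9,1)_16 → 9² + 1² = 81 + 1 = 82
82 = (5,2)_16 → 5² + 2² = 25 + 4 = 29
29 = (1,13)_16 → 1² + 13² = 1 + 169 = 170
170 = (10,10)_16 → 10² + 10² = 100 + 100 = 200
200 = (12,8)_16 → 12² + 8² = 144 + 64 = 208
208 = (13,0)_16 → 13² + 0² = 169 + 0 = 169
169 = (10,9)_16 → 10² + 9² = 100 + 81 = 181
181 = (11,5)_16 → 11² + 5² = 121 + 25 = 146
146 = (9,2)_16 → 9² + 2² = 81 + 4 = 85
85 = (5,5)_16 → 5² + 5² = 25 + 25 = 50
50 = (3,2)_16 → 3² + 2² = 9 + 4 = 13
13 = (13)_16 → 13² = 169  — 169 repeats.
That took 13 steps.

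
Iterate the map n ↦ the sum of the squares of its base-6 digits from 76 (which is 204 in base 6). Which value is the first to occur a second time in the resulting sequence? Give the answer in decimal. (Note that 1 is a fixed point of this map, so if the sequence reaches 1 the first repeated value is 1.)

20

76 = (2,0,4)_6 → 2² + 0² + 4² = 4 + 0 + 16 = 20
20 = (3,2)_6 → 3² + 2² = 9 + 4 = 13
13 = (2,1)_6 → 2² + 1² = 4 + 1 = 5
5 = (5)_6 → 5² = 25
25 = (4,1)_6 → 4² + 1² = 16 + 1 = 17
17 = (2,5)_6 → 2² + 5² = 4 + 25 = 29
29 = (4,5)_6 → 4² + 5² = 16 + 25 = 41
41 = (1,0,5)_6 → 1² + 0² + 5² = 1 + 0 + 25 = 26
26 = (4,2)_6 → 4² + 2² = 16 + 4 = 20  — 20 already appeared earlier.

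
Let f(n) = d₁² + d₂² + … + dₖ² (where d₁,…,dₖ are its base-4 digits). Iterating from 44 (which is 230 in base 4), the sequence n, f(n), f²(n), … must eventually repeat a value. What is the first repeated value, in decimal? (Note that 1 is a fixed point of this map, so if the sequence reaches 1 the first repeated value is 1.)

44 = (2,3,0)_4 → 13
13 = (3,1)_4 → 10
10 = (2,2)_4 → 8
8 = (2,0)_4 → 4
4 = (1,0)_4 → 1  — reached the fixed point 1.
1 → 1, so 1 is the first repeated value.

1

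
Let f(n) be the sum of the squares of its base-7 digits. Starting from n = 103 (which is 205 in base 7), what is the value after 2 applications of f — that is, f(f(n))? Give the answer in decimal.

17

103 = (2,0,5)_7 → 2² + 0² + 5² = 29
29 = (4,1)_7 → 4² + 1² = 17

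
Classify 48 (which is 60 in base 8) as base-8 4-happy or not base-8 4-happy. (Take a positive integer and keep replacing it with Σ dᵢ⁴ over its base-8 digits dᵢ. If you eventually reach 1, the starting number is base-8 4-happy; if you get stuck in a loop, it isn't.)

48 = (6,0)_8 → 1296
1296 = (2,4,2,0)_8 → 288
288 = (4,4,0)_8 → 512
512 = (1,0,0,0)_8 → 1  — reached 1.

base-8 4-happy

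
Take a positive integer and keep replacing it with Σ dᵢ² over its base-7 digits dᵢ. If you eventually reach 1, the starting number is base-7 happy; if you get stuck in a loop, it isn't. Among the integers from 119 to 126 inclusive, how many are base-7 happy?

119: 119 → 13 → 37 → 29 → 17 → 13  — not base-7 happy
120: 120 → 14 → 4 → 16 → 8 → 2 → 4  — not base-7 happy
121: 121 → 17 → 13 → 37 → 29 → 17  — not base-7 happy
122: 122 → 22 → 10 → 10  — not base-7 happy
123: 123 → 29 → 17 → 13 → 37 → 29  — not base-7 happy
124: 124 → 38 → 34 → 52 → 10 → 10  — not base-7 happy
125: 125 → 49 → 1  — base-7 happy
126: 126 → 20 → 40 → 50 → 2 → 4 → 16 → 8 → 2  — not base-7 happy
base-7 happy: 125

1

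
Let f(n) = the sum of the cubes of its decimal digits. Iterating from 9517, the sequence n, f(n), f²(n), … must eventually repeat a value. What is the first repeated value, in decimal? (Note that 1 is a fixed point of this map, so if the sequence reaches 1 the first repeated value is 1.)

9517 → 9³ + 5³ + 1³ + 7³ = 729 + 125 + 1 + 343 = 1198
1198 → 1³ + 1³ + 9³ + 8³ = 1 + 1 + 729 + 512 = 1243
1243 → 1³ + 2³ + 4³ + 3³ = 1 + 8 + 64 + 27 = 100
100 → 1³ + 0³ + 0³ = 1 + 0 + 0 = 1  — reached the fixed point 1.
1 → 1, so 1 is the first repeated value.

1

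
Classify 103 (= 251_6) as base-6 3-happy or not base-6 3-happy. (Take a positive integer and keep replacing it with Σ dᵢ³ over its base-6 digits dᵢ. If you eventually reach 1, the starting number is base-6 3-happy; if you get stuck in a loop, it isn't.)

not base-6 3-happy

103 = (2,5,1)_6 → 134
134 = (3,4,2)_6 → 99
99 = (2,4,3)_6 → 99  — 99 already seen; the sequence cycles without reaching 1.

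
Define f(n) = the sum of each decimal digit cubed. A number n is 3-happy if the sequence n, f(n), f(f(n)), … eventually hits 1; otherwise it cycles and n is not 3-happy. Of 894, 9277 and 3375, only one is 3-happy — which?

9277

894: 894 → 1305 → 153 → 153  — repeats 153 (not 3-happy)
9277: 9277 → 1423 → 100 → 1  — reaches 1 (3-happy)
3375: 3375 → 522 → 141 → 66 → 432 → 99 → 1458 → 702 → 351 → 153 → 153  — repeats 153 (not 3-happy)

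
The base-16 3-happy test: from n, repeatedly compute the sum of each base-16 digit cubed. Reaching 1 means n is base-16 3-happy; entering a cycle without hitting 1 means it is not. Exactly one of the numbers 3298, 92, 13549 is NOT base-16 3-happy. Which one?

3298: 3298 → 4480 → 514 → 16 → 1  — reaches 1 (base-16 3-happy)
92: 92 → 1853 → 2567 → 1343 → 3527 → 4268 → 2729 → 2729  — repeats 2729 (not base-16 3-happy)
13549: 13549 → 5032 → 1540 → 280 → 514 → 16 → 1  — reaches 1 (base-16 3-happy)

92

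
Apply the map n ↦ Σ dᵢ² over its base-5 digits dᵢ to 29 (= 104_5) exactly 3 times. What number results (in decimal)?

13

29 = (1,0,4)_5 → 1² + 0² + 4² = 17
17 = (3,2)_5 → 3² + 2² = 13
13 = (2,3)_5 → 2² + 3² = 13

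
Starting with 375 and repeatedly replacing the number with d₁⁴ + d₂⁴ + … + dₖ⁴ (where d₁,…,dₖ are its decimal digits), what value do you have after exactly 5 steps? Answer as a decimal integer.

9059

375 → 3⁴ + 7⁴ + 5⁴ = 81 + 2401 + 625 = 3107
3107 → 3⁴ + 1⁴ + 0⁴ + 7⁴ = 81 + 1 + 0 + 2401 = 2483
2483 → 2⁴ + 4⁴ + 8⁴ + 3⁴ = 16 + 256 + 4096 + 81 = 4449
4449 → 4⁴ + 4⁴ + 4⁴ + 9⁴ = 256 + 256 + 256 + 6561 = 7329
7329 → 7⁴ + 3⁴ + 2⁴ + 9⁴ = 2401 + 81 + 16 + 6561 = 9059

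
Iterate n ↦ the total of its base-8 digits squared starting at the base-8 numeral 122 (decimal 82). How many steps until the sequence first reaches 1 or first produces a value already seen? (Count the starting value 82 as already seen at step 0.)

5

82 = (1,2,2)_8 → 1² + 2² + 2² = 9
9 = (1,1)_8 → 1² + 1² = 2
2 = (2)_8 → 2² = 4
4 = (4)_8 → 4² = 16
16 = (2,0)_8 → 2² + 0² = 4  — 4 repeats.
That took 5 steps.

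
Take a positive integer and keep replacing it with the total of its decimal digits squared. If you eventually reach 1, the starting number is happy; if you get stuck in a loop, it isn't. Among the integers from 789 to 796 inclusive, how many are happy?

789: 789 → 194 → 98 → 145 → 42 → 20 → 4 → 16 → 37 → 58 → 89 → 145  — not happy
790: 790 → 130 → 10 → 1  — happy
791: 791 → 131 → 11 → 2 → 4 → 16 → 37 → 58 → 89 → 145 → 42 → 20 → 4  — not happy
792: 792 → 134 → 26 → 40 → 16 → 37 → 58 → 89 → 145 → 42 → 20 → 4 → 16  — not happy
793: 793 → 139 → 91 → 82 → 68 → 100 → 1  — happy
794: 794 → 146 → 53 → 34 → 25 → 29 → 85 → 89 → 145 → 42 → 20 → 4 → 16 → 37 → 58 → 89  — not happy
795: 795 → 155 → 51 → 26 → 40 → 16 → 37 → 58 → 89 → 145 → 42 → 20 → 4 → 16  — not happy
796: 796 → 166 → 73 → 58 → 89 → 145 → 42 → 20 → 4 → 16 → 37 → 58  — not happy
happy: 790, 793

2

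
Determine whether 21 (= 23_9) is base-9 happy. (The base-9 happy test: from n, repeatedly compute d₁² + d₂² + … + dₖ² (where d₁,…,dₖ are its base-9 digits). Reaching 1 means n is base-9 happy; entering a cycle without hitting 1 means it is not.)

not base-9 happy

21 = (2,3)_9 → 2² + 3² = 13
13 = (1,4)_9 → 1² + 4² = 17
17 = (1,8)_9 → 1² + 8² = 65
65 = (7,2)_9 → 7² + 2² = 53
53 = (5,8)_9 → 5² + 8² = 89
89 = (1,0,8)_9 → 1² + 0² + 8² = 65  — 65 already seen; the sequence cycles without reaching 1.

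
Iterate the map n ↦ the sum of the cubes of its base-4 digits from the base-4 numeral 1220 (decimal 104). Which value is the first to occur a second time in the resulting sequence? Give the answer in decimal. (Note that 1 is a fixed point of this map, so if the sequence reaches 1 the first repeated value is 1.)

8

104 = (1,2,2,0)_4 → 1³ + 2³ + 2³ + 0³ = 17
17 = (1,0,1)_4 → 1³ + 0³ + 1³ = 2
2 = (2)_4 → 2³ = 8
8 = (2,0)_4 → 2³ + 0³ = 8  — 8 already appeared earlier.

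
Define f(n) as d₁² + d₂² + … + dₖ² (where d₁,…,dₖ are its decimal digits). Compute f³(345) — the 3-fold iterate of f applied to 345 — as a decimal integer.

29

345 → 3² + 4² + 5² = 9 + 16 + 25 = 50
50 → 5² + 0² = 25 + 0 = 25
25 → 2² + 5² = 4 + 25 = 29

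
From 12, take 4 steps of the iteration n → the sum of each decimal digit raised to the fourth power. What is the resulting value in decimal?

8208

12 → 1⁴ + 2⁴ = 1 + 16 = 17
17 → 1⁴ + 7⁴ = 1 + 2401 = 2402
2402 → 2⁴ + 4⁴ + 0⁴ + 2⁴ = 16 + 256 + 0 + 16 = 288
288 → 2⁴ + 8⁴ + 8⁴ = 16 + 4096 + 4096 = 8208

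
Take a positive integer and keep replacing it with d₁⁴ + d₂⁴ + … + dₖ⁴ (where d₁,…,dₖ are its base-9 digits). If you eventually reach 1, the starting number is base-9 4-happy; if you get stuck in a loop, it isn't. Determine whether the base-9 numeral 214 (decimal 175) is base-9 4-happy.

base-9 4-happy

175 = (2,1,4)_9 → 2⁴ + 1⁴ + 4⁴ = 273
273 = (3,3,3)_9 → 3⁴ + 3⁴ + 3⁴ = 243
243 = (3,0,0)_9 → 3⁴ + 0⁴ + 0⁴ = 81
81 = (1,0,0)_9 → 1⁴ + 0⁴ + 0⁴ = 1  — reached 1.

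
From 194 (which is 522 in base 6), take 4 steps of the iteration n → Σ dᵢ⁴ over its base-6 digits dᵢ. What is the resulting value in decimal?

114

194 = (5,2,2)_6 → 657
657 = (3,0,1,3)_6 → 163
163 = (4,3,1)_6 → 338
338 = (1,3,2,2)_6 → 114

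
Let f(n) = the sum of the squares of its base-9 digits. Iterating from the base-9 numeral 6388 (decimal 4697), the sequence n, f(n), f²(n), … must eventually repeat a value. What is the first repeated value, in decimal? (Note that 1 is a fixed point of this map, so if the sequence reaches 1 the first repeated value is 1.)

1

4697 = (6,3,8,8)_9 → 173
173 = (2,1,2)_9 → 9
9 = (1,0)_9 → 1  — reached the fixed point 1.
1 → 1, so 1 is the first repeated value.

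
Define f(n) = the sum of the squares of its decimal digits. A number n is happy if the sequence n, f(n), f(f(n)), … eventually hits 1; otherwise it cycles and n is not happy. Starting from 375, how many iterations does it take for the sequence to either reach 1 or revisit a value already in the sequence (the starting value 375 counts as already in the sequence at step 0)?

11

375 → 3² + 7² + 5² = 9 + 49 + 25 = 83
83 → 8² + 3² = 64 + 9 = 73
73 → 7² + 3² = 49 + 9 = 58
58 → 5² + 8² = 25 + 64 = 89
89 → 8² + 9² = 64 + 81 = 145
145 → 1² + 4² + 5² = 1 + 16 + 25 = 42
42 → 4² + 2² = 16 + 4 = 20
20 → 2² + 0² = 4 + 0 = 4
4 → 4² = 16
16 → 1² + 6² = 1 + 36 = 37
37 → 3² + 7² = 9 + 49 = 58  — 58 repeats.
That took 11 steps.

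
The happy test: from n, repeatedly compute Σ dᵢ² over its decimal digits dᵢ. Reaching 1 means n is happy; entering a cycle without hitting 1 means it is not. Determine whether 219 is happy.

happy

219 → 86
86 → 100
100 → 1  — reached 1.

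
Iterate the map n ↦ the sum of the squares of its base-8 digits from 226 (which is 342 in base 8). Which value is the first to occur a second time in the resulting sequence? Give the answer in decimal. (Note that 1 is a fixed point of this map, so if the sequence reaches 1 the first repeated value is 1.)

226 = (3,4,2)_8 → 3² + 4² + 2² = 9 + 16 + 4 = 29
29 = (3,5)_8 → 3² + 5² = 9 + 25 = 34
34 = (4,2)_8 → 4² + 2² = 16 + 4 = 20
20 = (2,4)_8 → 2² + 4² = 4 + 16 = 20  — 20 already appeared earlier.

20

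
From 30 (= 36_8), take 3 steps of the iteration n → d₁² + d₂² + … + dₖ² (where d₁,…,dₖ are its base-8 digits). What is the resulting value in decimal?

40

30 = (3,6)_8 → 3² + 6² = 9 + 36 = 45
45 = (5,5)_8 → 5² + 5² = 25 + 25 = 50
50 = (6,2)_8 → 6² + 2² = 36 + 4 = 40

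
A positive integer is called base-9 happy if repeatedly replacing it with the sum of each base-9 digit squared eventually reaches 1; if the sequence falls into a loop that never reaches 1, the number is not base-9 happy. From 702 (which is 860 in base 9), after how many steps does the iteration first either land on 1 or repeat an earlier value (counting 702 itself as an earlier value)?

6

702 = (8,6,0)_9 → 8² + 6² + 0² = 100
100 = (1,2,1)_9 → 1² + 2² + 1² = 6
6 = (6)_9 → 6² = 36
36 = (4,0)_9 → 4² + 0² = 16
16 = (1,7)_9 → 1² + 7² = 50
50 = (5,5)_9 → 5² + 5² = 50  — 50 repeats.
That took 6 steps.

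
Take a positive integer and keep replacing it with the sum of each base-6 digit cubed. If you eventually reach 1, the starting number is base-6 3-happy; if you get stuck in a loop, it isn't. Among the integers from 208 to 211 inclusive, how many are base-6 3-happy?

2

208: 208 → 253 → 3 → 27 → 91 → 36 → 1  — base-6 3-happy
209: 209 → 314 → 81 → 36 → 1  — base-6 3-happy
210: 210 → 250 → 190 → 190  — not base-6 3-happy
211: 211 → 251 → 251  — not base-6 3-happy
base-6 3-happy: 208, 209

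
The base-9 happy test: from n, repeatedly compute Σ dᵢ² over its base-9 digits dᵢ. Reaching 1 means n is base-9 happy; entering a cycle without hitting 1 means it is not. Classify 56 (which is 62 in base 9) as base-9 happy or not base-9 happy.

56 = (6,2)_9 → 6² + 2² = 36 + 4 = 40
40 = (4,4)_9 → 4² + 4² = 16 + 16 = 32
32 = (3,5)_9 → 3² + 5² = 9 + 25 = 34
34 = (3,7)_9 → 3² + 7² = 9 + 49 = 58
58 = (6,4)_9 → 6² + 4² = 36 + 16 = 52
52 = (5,7)_9 → 5² + 7² = 25 + 49 = 74
74 = (8,2)_9 → 8² + 2² = 64 + 4 = 68
68 = (7,5)_9 → 7² + 5² = 49 + 25 = 74  — 74 already seen; the sequence cycles without reaching 1.

not base-9 happy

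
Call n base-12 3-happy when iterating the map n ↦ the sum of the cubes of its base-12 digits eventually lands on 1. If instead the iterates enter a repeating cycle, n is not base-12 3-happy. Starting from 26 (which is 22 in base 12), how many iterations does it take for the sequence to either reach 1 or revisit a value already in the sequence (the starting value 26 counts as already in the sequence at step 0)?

26 = (2,2)_12 → 16
16 = (1,4)_12 → 65
65 = (5,5)_12 → 250
250 = (1,8,10)_12 → 1513
1513 = (10,6,1)_12 → 1217
1217 = (8,5,5)_12 → 762
762 = (5,3,6)_12 → 368
368 = (2,6,8)_12 → 736
736 = (5,1,4)_12 → 190
190 = (1,3,10)_12 → 1028
1028 = (7,1,8)_12 → 856
856 = (5,11,4)_12 → 1520
1520 = (10,6,8)_12 → 1728
1728 = (1,0,0,0)_12 → 1  — reached 1.
That took 14 steps.

14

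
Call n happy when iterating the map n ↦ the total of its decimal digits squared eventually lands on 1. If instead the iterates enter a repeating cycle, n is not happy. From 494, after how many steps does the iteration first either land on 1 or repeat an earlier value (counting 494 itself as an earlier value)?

494 → 4² + 9² + 4² = 16 + 81 + 16 = 113
113 → 1² + 1² + 3² = 1 + 1 + 9 = 11
11 → 1² + 1² = 1 + 1 = 2
2 → 2² = 4
4 → 4² = 16
16 → 1² + 6² = 1 + 36 = 37
37 → 3² + 7² = 9 + 49 = 58
58 → 5² + 8² = 25 + 64 = 89
89 → 8² + 9² = 64 + 81 = 145
145 → 1² + 4² + 5² = 1 + 16 + 25 = 42
42 → 4² + 2² = 16 + 4 = 20
20 → 2² + 0² = 4 + 0 = 4  — 4 repeats.
That took 12 steps.

12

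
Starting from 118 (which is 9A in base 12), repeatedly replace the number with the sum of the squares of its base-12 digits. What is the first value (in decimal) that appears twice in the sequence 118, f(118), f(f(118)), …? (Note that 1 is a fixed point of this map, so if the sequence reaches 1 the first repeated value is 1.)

118 = (9,10)_12 → 181
181 = (1,3,1)_12 → 11
11 = (11)_12 → 121
121 = (10,1)_12 → 101
101 = (8,5)_12 → 89
89 = (7,5)_12 → 74
74 = (6,2)_12 → 40
40 = (3,4)_12 → 25
25 = (2,1)_12 → 5
5 = (5)_12 → 25  — 25 already appeared earlier.

25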